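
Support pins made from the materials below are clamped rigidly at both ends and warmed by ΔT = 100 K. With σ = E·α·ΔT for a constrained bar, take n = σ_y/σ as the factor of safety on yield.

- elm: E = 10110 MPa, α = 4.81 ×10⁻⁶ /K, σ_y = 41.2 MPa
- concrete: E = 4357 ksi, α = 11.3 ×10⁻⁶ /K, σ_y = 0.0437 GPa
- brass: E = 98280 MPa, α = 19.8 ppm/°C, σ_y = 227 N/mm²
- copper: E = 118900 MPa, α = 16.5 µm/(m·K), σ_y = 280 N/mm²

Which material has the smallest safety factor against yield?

Per material, after unit conversion:
  elm: E = 10.11, α = 4.81, σ_y = 41.20 → σ = 4.86 MPa, n = 8.47
  concrete: E = 30.04, α = 11.3, σ_y = 43.70 → σ = 33.9 MPa, n = 1.29
  brass: E = 98.28, α = 19.8, σ_y = 227.0 → σ = 195 MPa, n = 1.17
  copper: E = 118.9, α = 16.5, σ_y = 280.0 → σ = 196 MPa, n = 1.43
Brass has the lowest safety factor, n = 1.17.

brass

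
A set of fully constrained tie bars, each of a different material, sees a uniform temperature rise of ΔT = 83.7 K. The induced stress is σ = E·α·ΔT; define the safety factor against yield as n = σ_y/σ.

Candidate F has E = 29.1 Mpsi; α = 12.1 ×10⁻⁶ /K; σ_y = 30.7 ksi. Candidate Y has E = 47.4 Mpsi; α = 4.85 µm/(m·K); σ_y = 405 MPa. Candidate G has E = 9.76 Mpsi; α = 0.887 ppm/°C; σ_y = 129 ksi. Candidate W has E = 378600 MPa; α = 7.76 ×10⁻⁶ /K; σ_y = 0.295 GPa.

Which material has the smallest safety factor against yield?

In consistent units (E in GPa, α in ×10⁻⁶/K, σ_y in MPa):
  candidate F: E = 200.6, α = 12.1, σ_y = 211.7 → σ = 203 MPa, n = 1.04
  candidate Y: E = 326.8, α = 4.85, σ_y = 405.0 → σ = 133 MPa, n = 3.05
  candidate G: E = 67.29, α = 0.887, σ_y = 889.4 → σ = 5.00 MPa, n = 178
  candidate W: E = 378.6, α = 7.76, σ_y = 295.0 → σ = 246 MPa, n = 1.20
Smallest n: candidate F with n = 1.04.

candidate F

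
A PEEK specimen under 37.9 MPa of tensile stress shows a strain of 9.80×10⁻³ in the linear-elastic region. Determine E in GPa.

E = σ/ε = 37.9 MPa / 9.80×10⁻³ = 3867 MPa = 3.87 GPa.

3.87 GPa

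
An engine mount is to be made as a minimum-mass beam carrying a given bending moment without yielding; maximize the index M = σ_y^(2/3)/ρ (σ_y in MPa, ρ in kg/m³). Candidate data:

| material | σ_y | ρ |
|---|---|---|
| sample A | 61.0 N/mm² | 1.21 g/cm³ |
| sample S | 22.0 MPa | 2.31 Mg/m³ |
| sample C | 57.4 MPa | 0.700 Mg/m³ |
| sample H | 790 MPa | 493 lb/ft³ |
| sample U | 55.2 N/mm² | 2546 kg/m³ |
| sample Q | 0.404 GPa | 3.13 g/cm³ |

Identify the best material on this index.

In SI units:
  sample A: σ_y = 61.00 MPa, ρ = 1210 kg/m³
  sample S: σ_y = 22.00 MPa, ρ = 2310 kg/m³
  sample C: σ_y = 57.40 MPa, ρ = 700.0 kg/m³
  sample H: σ_y = 790.0 MPa, ρ = 7897 kg/m³
  sample U: σ_y = 55.20 MPa, ρ = 2546 kg/m³
  sample Q: σ_y = 404.0 MPa, ρ = 3130 kg/m³
  sample C: M = 21.3×10⁻³
  sample Q: M = 17.5×10⁻³
  sample A: M = 12.8×10⁻³
  sample H: M = 10.8×10⁻³
  sample U: M = 5.69×10⁻³
  sample S: M = 3.40×10⁻³
Sample C has the largest M.

sample C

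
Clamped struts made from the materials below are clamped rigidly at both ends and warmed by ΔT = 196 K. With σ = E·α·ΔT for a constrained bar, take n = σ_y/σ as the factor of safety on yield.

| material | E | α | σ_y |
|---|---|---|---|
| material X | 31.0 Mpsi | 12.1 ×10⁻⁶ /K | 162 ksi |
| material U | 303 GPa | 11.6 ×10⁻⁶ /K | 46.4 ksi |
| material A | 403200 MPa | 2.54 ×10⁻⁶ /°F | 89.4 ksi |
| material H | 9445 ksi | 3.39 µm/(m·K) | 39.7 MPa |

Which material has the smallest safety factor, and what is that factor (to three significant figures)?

In consistent units (E in GPa, α in ×10⁻⁶/K, σ_y in MPa):
  material X: E = 213.7, α = 12.1, σ_y = 1117 → σ = 507 MPa, n = 2.20
  material U: E = 303.0, α = 11.6, σ_y = 319.9 → σ = 689 MPa, n = 0.464
  material A: E = 403.2, α = 4.57, σ_y = 616.4 → σ = 361 MPa, n = 1.71
  material H: E = 65.12, α = 3.39, σ_y = 39.70 → σ = 43.3 MPa, n = 0.918
The minimum is material U at n = 0.464.

material U, n = 0.464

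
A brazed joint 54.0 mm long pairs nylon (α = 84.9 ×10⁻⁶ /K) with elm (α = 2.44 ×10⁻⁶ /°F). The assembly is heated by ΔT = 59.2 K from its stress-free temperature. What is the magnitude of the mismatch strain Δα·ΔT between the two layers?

elm: α = 2.44×10⁻⁶/°F × 9/5 = 4.39×10⁻⁶/K.
Δα = |84.9 − 4.39|×10⁻⁶/K = 80.5×10⁻⁶/K.
Mismatch strain = Δα·ΔT = 80.5×10⁻⁶ × 59.2 = 4.77×10⁻³.

4.77×10⁻³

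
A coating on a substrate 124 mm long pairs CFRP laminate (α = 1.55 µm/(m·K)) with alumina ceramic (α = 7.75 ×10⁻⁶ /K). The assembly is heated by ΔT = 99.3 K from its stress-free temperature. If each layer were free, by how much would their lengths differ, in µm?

76.3 µm

Δα = |1.55 − 7.75|×10⁻⁶/K = 6.20×10⁻⁶/K.
ΔL_mismatch = Δα·L·ΔT = 6.20×10⁻⁶ × 124.0 mm × 99.3 K = 76.3 µm.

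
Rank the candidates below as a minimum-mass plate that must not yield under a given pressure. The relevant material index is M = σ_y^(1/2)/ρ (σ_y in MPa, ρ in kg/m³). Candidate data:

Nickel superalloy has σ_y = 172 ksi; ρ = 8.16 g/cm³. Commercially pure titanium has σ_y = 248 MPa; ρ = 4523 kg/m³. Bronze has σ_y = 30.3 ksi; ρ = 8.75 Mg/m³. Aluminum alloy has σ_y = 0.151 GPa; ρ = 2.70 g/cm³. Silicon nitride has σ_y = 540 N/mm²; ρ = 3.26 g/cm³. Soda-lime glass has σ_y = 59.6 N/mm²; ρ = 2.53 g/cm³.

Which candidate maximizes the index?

silicon nitride

After converting to SI:
  nickel superalloy: σ_y = 1186 MPa, ρ = 8160 kg/m³
  commercially pure titanium: σ_y = 248.0 MPa, ρ = 4523 kg/m³
  bronze: σ_y = 208.9 MPa, ρ = 8750 kg/m³
  aluminum alloy: σ_y = 151.0 MPa, ρ = 2700 kg/m³
  silicon nitride: σ_y = 540.0 MPa, ρ = 3260 kg/m³
  soda-lime glass: σ_y = 59.60 MPa, ρ = 2530 kg/m³
  silicon nitride: M = 7.13×10⁻³
  aluminum alloy: M = 4.55×10⁻³
  nickel superalloy: M = 4.22×10⁻³
  commercially pure titanium: M = 3.48×10⁻³
  soda-lime glass: M = 3.05×10⁻³
  bronze: M = 1.65×10⁻³
The maximum is for silicon nitride.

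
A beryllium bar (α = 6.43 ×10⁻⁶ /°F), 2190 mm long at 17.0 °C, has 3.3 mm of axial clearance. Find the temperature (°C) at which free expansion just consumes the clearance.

147 °C

α = 6.43×10⁻⁶/°F × 9/5 = 11.6×10⁻⁶/K.
α·L₀·ΔT = 3.3 mm ⇒ ΔT = 3.3 / (11.6×10⁻⁶ × 2190.0) = 130.2 K.
T = 17.0 + 130.2 = 147.2 °C.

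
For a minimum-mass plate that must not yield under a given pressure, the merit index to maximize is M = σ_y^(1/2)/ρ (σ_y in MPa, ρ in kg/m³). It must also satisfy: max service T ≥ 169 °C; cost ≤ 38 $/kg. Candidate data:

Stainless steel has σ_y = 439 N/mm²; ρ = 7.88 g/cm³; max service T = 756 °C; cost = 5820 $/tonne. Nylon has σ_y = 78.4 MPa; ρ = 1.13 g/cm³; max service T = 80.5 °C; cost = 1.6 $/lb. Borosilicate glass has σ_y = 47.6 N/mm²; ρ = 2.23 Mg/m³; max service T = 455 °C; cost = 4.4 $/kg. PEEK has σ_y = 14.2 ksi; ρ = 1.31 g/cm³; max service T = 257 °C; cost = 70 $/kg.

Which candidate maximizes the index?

borosilicate glass

Screen on constraints: max service T ≥ 169 °C; cost ≤ 38 $/kg. Survivors: stainless steel, borosilicate glass.
Convert each candidate to consistent units, then evaluate M:
  stainless steel: σ_y = 439.0 MPa, ρ = 7880 kg/m³
  borosilicate glass: σ_y = 47.60 MPa, ρ = 2230 kg/m³
  borosilicate glass: M = 3.09×10⁻³
  stainless steel: M = 2.66×10⁻³
Borosilicate glass ranks first.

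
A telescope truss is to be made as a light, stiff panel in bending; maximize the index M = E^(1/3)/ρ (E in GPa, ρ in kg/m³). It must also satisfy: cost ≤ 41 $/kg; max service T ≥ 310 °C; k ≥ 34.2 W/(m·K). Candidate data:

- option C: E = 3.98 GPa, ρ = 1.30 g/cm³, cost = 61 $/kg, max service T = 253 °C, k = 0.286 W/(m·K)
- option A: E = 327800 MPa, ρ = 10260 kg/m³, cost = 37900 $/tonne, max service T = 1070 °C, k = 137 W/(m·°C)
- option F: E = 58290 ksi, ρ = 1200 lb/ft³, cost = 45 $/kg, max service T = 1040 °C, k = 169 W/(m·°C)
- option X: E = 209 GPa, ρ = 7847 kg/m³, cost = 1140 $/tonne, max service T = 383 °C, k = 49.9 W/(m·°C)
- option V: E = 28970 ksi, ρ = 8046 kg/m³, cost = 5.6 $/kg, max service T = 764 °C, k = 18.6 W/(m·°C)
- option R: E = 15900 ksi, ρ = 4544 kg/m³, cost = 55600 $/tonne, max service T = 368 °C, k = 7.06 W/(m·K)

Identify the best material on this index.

Screen on constraints: cost ≤ 41 $/kg; max service T ≥ 310 °C; k ≥ 34.2 W/(m·K). Survivors: option A, option X.
In SI units:
  option A: E = 327.8 GPa, ρ = 10260 kg/m³
  option X: E = 209.0 GPa, ρ = 7847 kg/m³
  option X: M = 0.756×10⁻³
  option A: M = 0.672×10⁻³
Option X ranks first.

option X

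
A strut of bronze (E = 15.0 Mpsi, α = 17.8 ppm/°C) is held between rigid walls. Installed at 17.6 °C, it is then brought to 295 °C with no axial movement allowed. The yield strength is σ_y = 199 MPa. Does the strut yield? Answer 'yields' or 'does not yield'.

yields

E = 15.0 Mpsi = 103.4 GPa.
ΔT = 277.4 K. Constrained thermal stress σ = E·α·ΔT = 103.4×10³ MPa × 17.8×10⁻⁶ × 277.4 = 511 MPa (compressive).
Compare to σ_y = 199 MPa: σ ≥ σ_y, so it yields.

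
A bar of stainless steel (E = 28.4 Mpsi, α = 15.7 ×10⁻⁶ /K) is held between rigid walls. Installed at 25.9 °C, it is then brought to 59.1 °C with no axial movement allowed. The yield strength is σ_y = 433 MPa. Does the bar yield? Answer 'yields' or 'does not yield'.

E = 28.4 Mpsi = 195.8 GPa.
ΔT = 33.20 K. Constrained thermal stress σ = E·α·ΔT = 195.8×10³ MPa × 15.7×10⁻⁶ × 33.20 = 102 MPa (compressive).
Compare to σ_y = 433 MPa: σ < σ_y, so it does not yield.

does not yield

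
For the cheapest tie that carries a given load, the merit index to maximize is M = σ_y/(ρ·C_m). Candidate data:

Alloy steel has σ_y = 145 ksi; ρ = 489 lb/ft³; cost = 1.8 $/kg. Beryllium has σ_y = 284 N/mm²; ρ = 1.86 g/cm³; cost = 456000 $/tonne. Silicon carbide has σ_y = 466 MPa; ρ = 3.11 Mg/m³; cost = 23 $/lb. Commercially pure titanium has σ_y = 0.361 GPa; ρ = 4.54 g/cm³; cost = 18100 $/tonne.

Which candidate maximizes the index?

alloy steel

Normalizing units and computing the index:
  alloy steel: σ_y = 999.7 MPa, ρ = 7833 kg/m³, cost = 1.800 $/kg
  beryllium: σ_y = 284.0 MPa, ρ = 1860 kg/m³, cost = 456.0 $/kg
  silicon carbide: σ_y = 466.0 MPa, ρ = 3110 kg/m³, cost = 50.71 $/kg
  commercially pure titanium: σ_y = 361.0 MPa, ρ = 4540 kg/m³, cost = 18.10 $/kg
  alloy steel: M = 70.9 kN·m per $
  commercially pure titanium: M = 4.39 kN·m per $
  silicon carbide: M = 2.96 kN·m per $
  beryllium: M = 0.335 kN·m per $
Alloy steel has the largest M.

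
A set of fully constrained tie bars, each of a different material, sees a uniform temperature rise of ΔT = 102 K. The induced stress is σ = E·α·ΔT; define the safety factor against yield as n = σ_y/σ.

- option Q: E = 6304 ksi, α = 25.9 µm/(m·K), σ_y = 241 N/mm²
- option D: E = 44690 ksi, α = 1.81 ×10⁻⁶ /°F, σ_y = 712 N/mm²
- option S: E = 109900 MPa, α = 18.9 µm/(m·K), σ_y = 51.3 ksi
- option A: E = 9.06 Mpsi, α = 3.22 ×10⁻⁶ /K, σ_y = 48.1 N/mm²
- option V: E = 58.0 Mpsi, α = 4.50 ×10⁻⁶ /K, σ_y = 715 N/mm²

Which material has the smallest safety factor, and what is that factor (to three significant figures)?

option S, n = 1.67

In consistent units (E in GPa, α in ×10⁻⁶/K, σ_y in MPa):
  option Q: E = 43.46, α = 25.9, σ_y = 241.0 → σ = 115 MPa, n = 2.10
  option D: E = 308.1, α = 3.26, σ_y = 712.0 → σ = 102 MPa, n = 6.95
  option S: E = 109.9, α = 18.9, σ_y = 353.7 → σ = 212 MPa, n = 1.67
  option A: E = 62.47, α = 3.22, σ_y = 48.10 → σ = 20.5 MPa, n = 2.34
  option V: E = 399.9, α = 4.50, σ_y = 715.0 → σ = 184 MPa, n = 3.90
The minimum is option S at n = 1.67.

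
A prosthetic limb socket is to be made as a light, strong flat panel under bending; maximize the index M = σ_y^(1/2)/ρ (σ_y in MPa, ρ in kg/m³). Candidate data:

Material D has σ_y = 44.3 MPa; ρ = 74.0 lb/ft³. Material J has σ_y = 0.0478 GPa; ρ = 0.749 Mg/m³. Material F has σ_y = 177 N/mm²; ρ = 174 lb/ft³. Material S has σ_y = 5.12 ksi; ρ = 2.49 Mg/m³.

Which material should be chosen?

material J

In SI units:
  material D: σ_y = 44.30 MPa, ρ = 1185 kg/m³
  material J: σ_y = 47.80 MPa, ρ = 749.0 kg/m³
  material F: σ_y = 177.0 MPa, ρ = 2787 kg/m³
  material S: σ_y = 35.30 MPa, ρ = 2490 kg/m³
  material J: M = 9.23×10⁻³
  material D: M = 5.61×10⁻³
  material F: M = 4.77×10⁻³
  material S: M = 2.39×10⁻³
Highest index: material J.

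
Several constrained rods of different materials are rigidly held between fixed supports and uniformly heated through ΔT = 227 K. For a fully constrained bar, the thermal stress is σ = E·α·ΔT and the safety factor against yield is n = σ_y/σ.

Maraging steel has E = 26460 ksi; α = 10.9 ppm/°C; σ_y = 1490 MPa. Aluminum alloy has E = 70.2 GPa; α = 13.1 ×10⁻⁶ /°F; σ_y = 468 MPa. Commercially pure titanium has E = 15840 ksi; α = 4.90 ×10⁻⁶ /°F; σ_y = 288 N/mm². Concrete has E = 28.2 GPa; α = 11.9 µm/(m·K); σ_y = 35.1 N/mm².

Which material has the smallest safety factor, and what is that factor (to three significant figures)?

Per material, after unit conversion:
  maraging steel: E = 182.4, α = 10.9, σ_y = 1490 → σ = 451 MPa, n = 3.30
  aluminum alloy: E = 70.20, α = 23.6, σ_y = 468.0 → σ = 376 MPa, n = 1.25
  commercially pure titanium: E = 109.2, α = 8.82, σ_y = 288.0 → σ = 219 MPa, n = 1.32
  concrete: E = 28.20, α = 11.9, σ_y = 35.10 → σ = 76.2 MPa, n = 0.461
Concrete has the lowest safety factor, n = 0.461.

concrete, n = 0.461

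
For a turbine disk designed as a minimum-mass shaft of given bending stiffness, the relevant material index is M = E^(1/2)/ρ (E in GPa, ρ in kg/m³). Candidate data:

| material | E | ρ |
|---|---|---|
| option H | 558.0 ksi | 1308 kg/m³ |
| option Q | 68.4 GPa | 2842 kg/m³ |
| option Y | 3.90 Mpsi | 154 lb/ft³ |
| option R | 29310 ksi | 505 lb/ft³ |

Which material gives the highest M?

option Q

After converting to SI:
  option H: E = 3.847 GPa, ρ = 1308 kg/m³
  option Q: E = 68.40 GPa, ρ = 2842 kg/m³
  option Y: E = 26.89 GPa, ρ = 2467 kg/m³
  option R: E = 202.1 GPa, ρ = 8089 kg/m³
  option Q: M = 2.91×10⁻³
  option Y: M = 2.10×10⁻³
  option R: M = 1.76×10⁻³
  option H: M = 1.50×10⁻³
Option Q has the largest M.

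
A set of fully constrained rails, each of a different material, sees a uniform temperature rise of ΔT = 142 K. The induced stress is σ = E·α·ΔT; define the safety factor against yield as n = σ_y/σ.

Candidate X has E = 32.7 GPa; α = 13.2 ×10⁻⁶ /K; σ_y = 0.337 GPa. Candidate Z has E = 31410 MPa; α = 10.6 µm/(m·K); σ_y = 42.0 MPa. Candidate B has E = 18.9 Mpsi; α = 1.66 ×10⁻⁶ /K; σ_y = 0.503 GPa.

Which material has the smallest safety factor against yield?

candidate Z

Converting E to GPa, α to ×10⁻⁶/K, σ_y to MPa, then σ and n for each:
  candidate X: E = 32.70, α = 13.2, σ_y = 337.0 → σ = 61.3 MPa, n = 5.50
  candidate Z: E = 31.41, α = 10.6, σ_y = 42.00 → σ = 47.3 MPa, n = 0.888
  candidate B: E = 130.3, α = 1.66, σ_y = 503.0 → σ = 30.7 MPa, n = 16.4
Smallest n: candidate Z with n = 0.888.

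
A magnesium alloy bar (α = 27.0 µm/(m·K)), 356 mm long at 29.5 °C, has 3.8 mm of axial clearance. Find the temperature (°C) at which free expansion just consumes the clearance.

α·L₀·ΔT = 3.8 mm ⇒ ΔT = 3.8 / (27.0×10⁻⁶ × 356.0) = 395.3 K.
T = 29.5 + 395.3 = 424.8 °C.

425 °C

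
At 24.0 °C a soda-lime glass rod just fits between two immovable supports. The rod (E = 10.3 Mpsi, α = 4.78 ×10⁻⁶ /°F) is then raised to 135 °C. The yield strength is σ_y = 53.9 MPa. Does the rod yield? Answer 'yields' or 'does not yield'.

yields

E = 10.3 Mpsi = 71.02 GPa.
α = 4.78×10⁻⁶/°F × 9/5 = 8.60×10⁻⁶/K.
ΔT = 111.0 K. Constrained thermal stress σ = E·α·ΔT = 71.02×10³ MPa × 8.60×10⁻⁶ × 111.0 = 67.8 MPa (compressive).
Compare to σ_y = 53.9 MPa: σ ≥ σ_y, so it yields.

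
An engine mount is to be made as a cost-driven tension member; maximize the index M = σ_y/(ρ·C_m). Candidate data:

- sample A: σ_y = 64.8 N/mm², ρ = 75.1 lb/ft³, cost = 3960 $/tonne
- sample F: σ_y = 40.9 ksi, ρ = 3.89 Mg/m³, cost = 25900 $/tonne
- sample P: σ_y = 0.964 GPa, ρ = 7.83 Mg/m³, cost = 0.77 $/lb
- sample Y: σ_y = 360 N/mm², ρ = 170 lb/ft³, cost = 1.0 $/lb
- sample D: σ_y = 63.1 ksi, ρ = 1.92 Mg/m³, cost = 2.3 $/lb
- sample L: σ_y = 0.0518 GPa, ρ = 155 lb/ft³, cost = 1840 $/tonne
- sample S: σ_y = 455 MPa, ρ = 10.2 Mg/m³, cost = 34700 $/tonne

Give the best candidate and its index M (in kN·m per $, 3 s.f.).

Putting every candidate on a common basis:
  sample A: σ_y = 64.80 MPa, ρ = 1203 kg/m³, cost = 3.960 $/kg
  sample F: σ_y = 282.0 MPa, ρ = 3890 kg/m³, cost = 25.90 $/kg
  sample P: σ_y = 964.0 MPa, ρ = 7830 kg/m³, cost = 1.698 $/kg
  sample Y: σ_y = 360.0 MPa, ρ = 2723 kg/m³, cost = 2.205 $/kg
  sample D: σ_y = 435.1 MPa, ρ = 1920 kg/m³, cost = 5.071 $/kg
  sample L: σ_y = 51.80 MPa, ρ = 2483 kg/m³, cost = 1.840 $/kg
  sample S: σ_y = 455.0 MPa, ρ = 10200 kg/m³, cost = 34.70 $/kg
  sample P: M = 72.5 kN·m per $
  sample Y: M = 60.0 kN·m per $
  sample D: M = 44.7 kN·m per $
  sample A: M = 13.6 kN·m per $
  sample L: M = 11.3 kN·m per $
  sample F: M = 2.80 kN·m per $
  sample S: M = 1.29 kN·m per $
Sample P ranks first.

sample P, M = 72.5 kN·m per $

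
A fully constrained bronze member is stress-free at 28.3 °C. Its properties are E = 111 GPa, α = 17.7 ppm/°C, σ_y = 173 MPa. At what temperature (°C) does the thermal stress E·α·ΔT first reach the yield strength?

116 °C

E·α·ΔT = 173.0 MPa ⇒ ΔT = 173.0 / (111.0×10³ × 17.7×10⁻⁶) = 88.05 K.
T = 28.3 + 88.05 = 116.4 °C.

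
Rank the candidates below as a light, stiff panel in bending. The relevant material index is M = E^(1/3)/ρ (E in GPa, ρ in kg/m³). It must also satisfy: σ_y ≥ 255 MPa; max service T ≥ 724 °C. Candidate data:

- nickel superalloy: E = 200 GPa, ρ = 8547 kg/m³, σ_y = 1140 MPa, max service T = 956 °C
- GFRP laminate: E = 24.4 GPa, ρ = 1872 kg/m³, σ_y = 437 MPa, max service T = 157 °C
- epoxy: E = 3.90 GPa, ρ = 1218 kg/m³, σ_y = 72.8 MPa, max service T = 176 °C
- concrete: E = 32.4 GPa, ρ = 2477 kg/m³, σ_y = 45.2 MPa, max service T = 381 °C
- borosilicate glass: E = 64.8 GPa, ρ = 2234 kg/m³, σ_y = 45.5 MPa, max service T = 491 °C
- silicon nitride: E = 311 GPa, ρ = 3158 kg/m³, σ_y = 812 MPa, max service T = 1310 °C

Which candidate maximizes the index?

silicon nitride

Screen on constraints: σ_y ≥ 255 MPa; max service T ≥ 724 °C. Survivors: nickel superalloy, silicon nitride.
Per-candidate index values:
  silicon nitride: M = 2.15×10⁻³
  nickel superalloy: M = 0.684×10⁻³
The maximum is for silicon nitride.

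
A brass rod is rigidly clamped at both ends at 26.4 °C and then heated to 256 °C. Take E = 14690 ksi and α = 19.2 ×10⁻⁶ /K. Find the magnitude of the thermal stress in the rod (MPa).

E = 14690 ksi = 101.3 GPa.
ΔT = 229.6 K. Constrained thermal stress σ = E·α·ΔT = 101.3×10³ MPa × 19.2×10⁻⁶ × 229.6 = 446 MPa (compressive).

446 MPa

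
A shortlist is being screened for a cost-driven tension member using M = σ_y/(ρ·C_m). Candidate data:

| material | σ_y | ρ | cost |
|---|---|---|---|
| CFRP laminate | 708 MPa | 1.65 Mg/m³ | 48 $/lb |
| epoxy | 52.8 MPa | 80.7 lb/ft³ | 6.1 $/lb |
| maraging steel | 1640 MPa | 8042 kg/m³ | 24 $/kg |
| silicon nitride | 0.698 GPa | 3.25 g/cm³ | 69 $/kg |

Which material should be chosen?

maraging steel

After converting to SI:
  CFRP laminate: σ_y = 708.0 MPa, ρ = 1650 kg/m³, cost = 105.8 $/kg
  epoxy: σ_y = 52.80 MPa, ρ = 1293 kg/m³, cost = 13.45 $/kg
  maraging steel: σ_y = 1640 MPa, ρ = 8042 kg/m³, cost = 24.00 $/kg
  silicon nitride: σ_y = 698.0 MPa, ρ = 3250 kg/m³, cost = 69.00 $/kg
  maraging steel: M = 8.50 kN·m per $
  CFRP laminate: M = 4.05 kN·m per $
  silicon nitride: M = 3.11 kN·m per $
  epoxy: M = 3.04 kN·m per $
Maraging steel ranks first.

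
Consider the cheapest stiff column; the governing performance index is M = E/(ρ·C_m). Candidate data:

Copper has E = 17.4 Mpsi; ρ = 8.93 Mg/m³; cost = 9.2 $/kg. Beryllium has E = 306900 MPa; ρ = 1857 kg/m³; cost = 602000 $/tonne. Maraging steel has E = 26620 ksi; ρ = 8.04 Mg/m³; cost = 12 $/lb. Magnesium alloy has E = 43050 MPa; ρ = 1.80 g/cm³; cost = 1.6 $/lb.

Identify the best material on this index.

Convert each candidate to consistent units, then evaluate M:
  copper: E = 120.0 GPa, ρ = 8930 kg/m³, cost = 9.200 $/kg
  beryllium: E = 306.9 GPa, ρ = 1857 kg/m³, cost = 602.0 $/kg
  maraging steel: E = 183.5 GPa, ρ = 8040 kg/m³, cost = 26.46 $/kg
  magnesium alloy: E = 43.05 GPa, ρ = 1800 kg/m³, cost = 3.527 $/kg
  magnesium alloy: M = 6.78 MN·m per $
  copper: M = 1.46 MN·m per $
  maraging steel: M = 0.863 MN·m per $
  beryllium: M = 0.275 MN·m per $
Highest index: magnesium alloy.

magnesium alloy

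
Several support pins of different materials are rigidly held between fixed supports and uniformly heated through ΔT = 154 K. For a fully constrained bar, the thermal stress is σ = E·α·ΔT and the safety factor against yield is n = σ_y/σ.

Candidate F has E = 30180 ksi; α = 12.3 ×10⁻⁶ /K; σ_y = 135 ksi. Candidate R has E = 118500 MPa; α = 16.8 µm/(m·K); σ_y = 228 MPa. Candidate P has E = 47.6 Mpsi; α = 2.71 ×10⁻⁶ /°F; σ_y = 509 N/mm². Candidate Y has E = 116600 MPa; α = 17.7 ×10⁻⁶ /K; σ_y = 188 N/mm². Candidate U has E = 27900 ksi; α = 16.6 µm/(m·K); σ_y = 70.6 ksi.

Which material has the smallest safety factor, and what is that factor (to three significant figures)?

In consistent units (E in GPa, α in ×10⁻⁶/K, σ_y in MPa):
  candidate F: E = 208.1, α = 12.3, σ_y = 930.8 → σ = 394 MPa, n = 2.36
  candidate R: E = 118.5, α = 16.8, σ_y = 228.0 → σ = 307 MPa, n = 0.744
  candidate P: E = 328.2, α = 4.88, σ_y = 509.0 → σ = 247 MPa, n = 2.06
  candidate Y: E = 116.6, α = 17.7, σ_y = 188.0 → σ = 318 MPa, n = 0.592
  candidate U: E = 192.4, α = 16.6, σ_y = 486.8 → σ = 492 MPa, n = 0.990
The minimum is candidate Y at n = 0.592.

candidate Y, n = 0.592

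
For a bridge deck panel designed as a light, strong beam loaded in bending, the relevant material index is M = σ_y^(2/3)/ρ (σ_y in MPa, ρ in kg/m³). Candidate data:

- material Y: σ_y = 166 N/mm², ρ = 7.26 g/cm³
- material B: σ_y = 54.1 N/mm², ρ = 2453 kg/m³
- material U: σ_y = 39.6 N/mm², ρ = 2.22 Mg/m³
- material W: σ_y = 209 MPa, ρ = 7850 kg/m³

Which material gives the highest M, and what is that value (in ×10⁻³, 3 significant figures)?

material B, M = 5.83×10⁻³

Convert each candidate to consistent units, then evaluate M:
  material Y: σ_y = 166.0 MPa, ρ = 7260 kg/m³
  material B: σ_y = 54.10 MPa, ρ = 2453 kg/m³
  material U: σ_y = 39.60 MPa, ρ = 2220 kg/m³
  material W: σ_y = 209.0 MPa, ρ = 7850 kg/m³
  material B: M = 5.83×10⁻³
  material U: M = 5.23×10⁻³
  material W: M = 4.49×10⁻³
  material Y: M = 4.16×10⁻³
Highest index: material B.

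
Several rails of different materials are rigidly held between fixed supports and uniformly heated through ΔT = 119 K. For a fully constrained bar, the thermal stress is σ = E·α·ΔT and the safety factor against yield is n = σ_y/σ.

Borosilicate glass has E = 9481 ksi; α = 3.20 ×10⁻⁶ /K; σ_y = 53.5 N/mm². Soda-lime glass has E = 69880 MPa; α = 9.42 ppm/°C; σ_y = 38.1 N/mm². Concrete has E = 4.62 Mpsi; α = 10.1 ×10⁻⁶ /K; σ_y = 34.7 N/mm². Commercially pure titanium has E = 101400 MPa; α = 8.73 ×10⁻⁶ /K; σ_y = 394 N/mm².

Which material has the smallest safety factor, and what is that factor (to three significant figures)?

Per material, after unit conversion:
  borosilicate glass: E = 65.37, α = 3.20, σ_y = 53.50 → σ = 24.9 MPa, n = 2.15
  soda-lime glass: E = 69.88, α = 9.42, σ_y = 38.10 → σ = 78.3 MPa, n = 0.486
  concrete: E = 31.85, α = 10.1, σ_y = 34.70 → σ = 38.3 MPa, n = 0.906
  commercially pure titanium: E = 101.4, α = 8.73, σ_y = 394.0 → σ = 105 MPa, n = 3.74
Smallest n: soda-lime glass with n = 0.486.

soda-lime glass, n = 0.486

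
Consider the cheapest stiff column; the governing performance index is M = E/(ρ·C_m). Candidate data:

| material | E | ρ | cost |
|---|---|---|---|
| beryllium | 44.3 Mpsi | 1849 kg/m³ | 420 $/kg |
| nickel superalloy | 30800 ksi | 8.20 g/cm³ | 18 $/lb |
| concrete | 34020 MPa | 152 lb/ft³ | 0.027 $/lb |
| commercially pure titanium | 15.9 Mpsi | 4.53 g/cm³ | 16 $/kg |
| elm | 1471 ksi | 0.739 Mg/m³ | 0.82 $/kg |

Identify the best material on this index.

After converting to SI:
  beryllium: E = 305.4 GPa, ρ = 1849 kg/m³, cost = 420.0 $/kg
  nickel superalloy: E = 212.4 GPa, ρ = 8200 kg/m³, cost = 39.68 $/kg
  concrete: E = 34.02 GPa, ρ = 2435 kg/m³, cost = 0.05952 $/kg
  commercially pure titanium: E = 109.6 GPa, ρ = 4530 kg/m³, cost = 16.00 $/kg
  elm: E = 10.14 GPa, ρ = 739.0 kg/m³, cost = 0.8200 $/kg
  concrete: M = 235 MN·m per $
  elm: M = 16.7 MN·m per $
  commercially pure titanium: M = 1.51 MN·m per $
  nickel superalloy: M = 0.653 MN·m per $
  beryllium: M = 0.393 MN·m per $
Concrete ranks first.

concrete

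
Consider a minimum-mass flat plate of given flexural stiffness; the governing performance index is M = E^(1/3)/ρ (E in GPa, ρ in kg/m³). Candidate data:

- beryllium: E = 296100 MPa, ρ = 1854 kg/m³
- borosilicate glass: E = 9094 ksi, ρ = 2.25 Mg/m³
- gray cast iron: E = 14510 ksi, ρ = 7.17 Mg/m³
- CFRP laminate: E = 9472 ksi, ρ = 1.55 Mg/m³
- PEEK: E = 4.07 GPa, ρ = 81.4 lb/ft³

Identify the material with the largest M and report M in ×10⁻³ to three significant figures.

beryllium, M = 3.60×10⁻³

In SI units:
  beryllium: E = 296.1 GPa, ρ = 1854 kg/m³
  borosilicate glass: E = 62.70 GPa, ρ = 2250 kg/m³
  gray cast iron: E = 100.0 GPa, ρ = 7170 kg/m³
  CFRP laminate: E = 65.31 GPa, ρ = 1550 kg/m³
  PEEK: E = 4.070 GPa, ρ = 1304 kg/m³
  beryllium: M = 3.60×10⁻³
  CFRP laminate: M = 2.60×10⁻³
  borosilicate glass: M = 1.77×10⁻³
  PEEK: M = 1.22×10⁻³
  gray cast iron: M = 0.647×10⁻³
Beryllium ranks first.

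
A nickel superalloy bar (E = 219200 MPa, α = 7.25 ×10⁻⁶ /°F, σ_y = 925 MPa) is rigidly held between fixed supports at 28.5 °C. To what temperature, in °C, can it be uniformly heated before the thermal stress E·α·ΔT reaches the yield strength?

E = 219200 MPa = 219.2 GPa.
α = 7.25×10⁻⁶/°F × 9/5 = 13.0×10⁻⁶/K.
E·α·ΔT = 925.0 MPa ⇒ ΔT = 925.0 / (219.2×10³ × 13.0×10⁻⁶) = 323.4 K.
T = 28.5 + 323.4 = 351.9 °C.

352 °C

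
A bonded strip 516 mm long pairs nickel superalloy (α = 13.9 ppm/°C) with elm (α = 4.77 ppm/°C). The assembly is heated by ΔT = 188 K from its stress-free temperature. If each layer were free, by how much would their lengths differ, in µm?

886 µm

Δα = |13.9 − 4.77|×10⁻⁶/K = 9.13×10⁻⁶/K.
ΔL_mismatch = Δα·L·ΔT = 9.13×10⁻⁶ × 516.0 mm × 188.0 K = 886 µm.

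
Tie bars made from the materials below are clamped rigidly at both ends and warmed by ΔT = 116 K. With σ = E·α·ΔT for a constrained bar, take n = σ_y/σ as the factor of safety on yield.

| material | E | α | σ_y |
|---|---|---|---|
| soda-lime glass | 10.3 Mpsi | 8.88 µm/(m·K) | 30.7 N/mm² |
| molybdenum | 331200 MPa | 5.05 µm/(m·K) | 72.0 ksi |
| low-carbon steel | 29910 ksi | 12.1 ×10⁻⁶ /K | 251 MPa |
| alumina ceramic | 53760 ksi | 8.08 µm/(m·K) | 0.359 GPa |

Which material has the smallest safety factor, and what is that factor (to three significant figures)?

Per material, after unit conversion:
  soda-lime glass: E = 71.02, α = 8.88, σ_y = 30.70 → σ = 73.2 MPa, n = 0.420
  molybdenum: E = 331.2, α = 5.05, σ_y = 496.4 → σ = 194 MPa, n = 2.56
  low-carbon steel: E = 206.2, α = 12.1, σ_y = 251.0 → σ = 289 MPa, n = 0.867
  alumina ceramic: E = 370.7, α = 8.08, σ_y = 359.0 → σ = 347 MPa, n = 1.03
Soda-lime glass has the lowest safety factor, n = 0.420.

soda-lime glass, n = 0.420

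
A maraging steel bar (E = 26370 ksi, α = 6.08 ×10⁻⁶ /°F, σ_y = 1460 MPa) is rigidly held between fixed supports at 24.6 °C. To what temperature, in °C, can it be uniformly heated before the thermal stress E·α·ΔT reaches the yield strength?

E = 26370 ksi = 181.8 GPa.
α = 6.08×10⁻⁶/°F × 9/5 = 10.9×10⁻⁶/K.
E·α·ΔT = 1460 MPa ⇒ ΔT = 1460 / (181.8×10³ × 10.9×10⁻⁶) = 733.7 K.
T = 24.6 + 733.7 = 758.3 °C.

758 °C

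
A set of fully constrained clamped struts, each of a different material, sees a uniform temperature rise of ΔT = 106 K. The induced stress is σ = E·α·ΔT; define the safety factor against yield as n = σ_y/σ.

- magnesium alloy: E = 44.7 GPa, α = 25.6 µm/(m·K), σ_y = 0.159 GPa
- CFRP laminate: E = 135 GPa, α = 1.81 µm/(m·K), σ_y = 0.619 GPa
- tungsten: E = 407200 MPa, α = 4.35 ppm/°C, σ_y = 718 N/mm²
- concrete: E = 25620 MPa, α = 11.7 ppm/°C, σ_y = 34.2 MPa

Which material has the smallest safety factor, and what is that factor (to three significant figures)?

concrete, n = 1.08

With everything in SI (GPa, ×10⁻⁶/K, MPa):
  magnesium alloy: E = 44.70, α = 25.6, σ_y = 159.0 → σ = 121 MPa, n = 1.31
  CFRP laminate: E = 135.0, α = 1.81, σ_y = 619.0 → σ = 25.9 MPa, n = 23.9
  tungsten: E = 407.2, α = 4.35, σ_y = 718.0 → σ = 188 MPa, n = 3.82
  concrete: E = 25.62, α = 11.7, σ_y = 34.20 → σ = 31.8 MPa, n = 1.08
Concrete has the lowest safety factor, n = 1.08.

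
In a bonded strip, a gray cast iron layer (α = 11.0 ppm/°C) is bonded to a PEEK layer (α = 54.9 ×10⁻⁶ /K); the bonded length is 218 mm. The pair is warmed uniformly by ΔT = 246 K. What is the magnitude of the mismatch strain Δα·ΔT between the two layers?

0.0108

Δα = |11.0 − 54.9|×10⁻⁶/K = 43.9×10⁻⁶/K.
Mismatch strain = Δα·ΔT = 43.9×10⁻⁶ × 246.0 = 0.0108.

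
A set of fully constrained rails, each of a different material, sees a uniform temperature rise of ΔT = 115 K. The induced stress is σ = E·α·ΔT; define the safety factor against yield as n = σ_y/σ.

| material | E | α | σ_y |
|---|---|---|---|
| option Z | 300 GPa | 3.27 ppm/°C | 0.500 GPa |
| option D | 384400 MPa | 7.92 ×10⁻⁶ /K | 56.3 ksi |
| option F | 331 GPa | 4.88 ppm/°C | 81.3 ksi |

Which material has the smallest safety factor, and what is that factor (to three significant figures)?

With everything in SI (GPa, ×10⁻⁶/K, MPa):
  option Z: E = 300.0, α = 3.27, σ_y = 500.0 → σ = 113 MPa, n = 4.43
  option D: E = 384.4, α = 7.92, σ_y = 388.2 → σ = 350 MPa, n = 1.11
  option F: E = 331.0, α = 4.88, σ_y = 560.5 → σ = 186 MPa, n = 3.02
Smallest n: option D with n = 1.11.

option D, n = 1.11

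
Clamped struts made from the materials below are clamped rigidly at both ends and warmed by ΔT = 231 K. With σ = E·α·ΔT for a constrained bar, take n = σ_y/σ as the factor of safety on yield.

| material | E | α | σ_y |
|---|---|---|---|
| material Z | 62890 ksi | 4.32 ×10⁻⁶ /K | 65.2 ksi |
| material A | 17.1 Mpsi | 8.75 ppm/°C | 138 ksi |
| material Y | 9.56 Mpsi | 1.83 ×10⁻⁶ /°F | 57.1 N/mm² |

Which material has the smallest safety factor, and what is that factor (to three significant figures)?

material Z, n = 1.04

Per material, after unit conversion:
  material Z: E = 433.6, α = 4.32, σ_y = 449.5 → σ = 433 MPa, n = 1.04
  material A: E = 117.9, α = 8.75, σ_y = 951.5 → σ = 238 MPa, n = 3.99
  material Y: E = 65.91, α = 3.29, σ_y = 57.10 → σ = 50.2 MPa, n = 1.14
Smallest n: material Z with n = 1.04.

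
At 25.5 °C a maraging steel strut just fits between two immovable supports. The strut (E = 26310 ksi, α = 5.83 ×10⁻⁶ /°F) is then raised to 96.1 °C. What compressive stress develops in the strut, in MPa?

134 MPa

E = 26310 ksi = 181.4 GPa.
α = 5.83×10⁻⁶/°F × 9/5 = 10.5×10⁻⁶/K.
ΔT = 70.60 K. Constrained thermal stress σ = E·α·ΔT = 181.4×10³ MPa × 10.5×10⁻⁶ × 70.60 = 134 MPa (compressive).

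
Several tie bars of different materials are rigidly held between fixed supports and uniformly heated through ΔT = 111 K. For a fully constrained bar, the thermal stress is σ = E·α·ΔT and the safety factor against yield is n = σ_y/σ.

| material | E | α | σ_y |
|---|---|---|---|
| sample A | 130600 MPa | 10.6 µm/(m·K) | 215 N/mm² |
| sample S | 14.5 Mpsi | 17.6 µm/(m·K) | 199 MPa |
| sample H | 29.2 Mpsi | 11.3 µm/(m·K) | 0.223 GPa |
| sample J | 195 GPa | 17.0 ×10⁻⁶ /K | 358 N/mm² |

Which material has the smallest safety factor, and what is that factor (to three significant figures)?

sample H, n = 0.883

Converting E to GPa, α to ×10⁻⁶/K, σ_y to MPa, then σ and n for each:
  sample A: E = 130.6, α = 10.6, σ_y = 215.0 → σ = 154 MPa, n = 1.40
  sample S: E = 99.97, α = 17.6, σ_y = 199.0 → σ = 195 MPa, n = 1.02
  sample H: E = 201.3, α = 11.3, σ_y = 223.0 → σ = 253 MPa, n = 0.883
  sample J: E = 195.0, α = 17.0, σ_y = 358.0 → σ = 368 MPa, n = 0.973
Sample H has the lowest safety factor, n = 0.883.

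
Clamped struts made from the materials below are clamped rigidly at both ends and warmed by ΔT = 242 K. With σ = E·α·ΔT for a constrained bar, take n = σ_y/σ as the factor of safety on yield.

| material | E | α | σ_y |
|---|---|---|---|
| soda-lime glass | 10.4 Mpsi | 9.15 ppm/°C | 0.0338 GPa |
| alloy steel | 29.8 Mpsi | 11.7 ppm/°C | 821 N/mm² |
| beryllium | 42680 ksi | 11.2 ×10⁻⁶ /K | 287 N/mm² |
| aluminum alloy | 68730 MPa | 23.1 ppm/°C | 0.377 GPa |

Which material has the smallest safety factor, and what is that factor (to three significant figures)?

In consistent units (E in GPa, α in ×10⁻⁶/K, σ_y in MPa):
  soda-lime glass: E = 71.71, α = 9.15, σ_y = 33.80 → σ = 159 MPa, n = 0.213
  alloy steel: E = 205.5, α = 11.7, σ_y = 821.0 → σ = 582 MPa, n = 1.41
  beryllium: E = 294.3, α = 11.2, σ_y = 287.0 → σ = 798 MPa, n = 0.360
  aluminum alloy: E = 68.73, α = 23.1, σ_y = 377.0 → σ = 384 MPa, n = 0.981
Smallest n: soda-lime glass with n = 0.213.

soda-lime glass, n = 0.213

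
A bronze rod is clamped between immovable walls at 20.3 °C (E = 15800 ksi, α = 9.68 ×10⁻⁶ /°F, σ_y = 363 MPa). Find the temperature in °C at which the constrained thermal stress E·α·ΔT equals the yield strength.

212 °C

E = 15800 ksi = 108.9 GPa.
α = 9.68×10⁻⁶/°F × 9/5 = 17.4×10⁻⁶/K.
E·α·ΔT = 363.0 MPa ⇒ ΔT = 363.0 / (108.9×10³ × 17.4×10⁻⁶) = 191.2 K.
T = 20.3 + 191.2 = 211.5 °C.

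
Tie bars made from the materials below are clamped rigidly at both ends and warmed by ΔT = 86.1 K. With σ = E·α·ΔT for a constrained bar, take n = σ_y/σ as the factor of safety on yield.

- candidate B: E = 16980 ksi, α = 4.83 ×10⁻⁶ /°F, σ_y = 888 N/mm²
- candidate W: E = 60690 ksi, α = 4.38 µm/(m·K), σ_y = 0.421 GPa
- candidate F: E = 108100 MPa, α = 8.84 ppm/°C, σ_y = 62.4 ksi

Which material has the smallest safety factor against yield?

candidate W

Per material, after unit conversion:
  candidate B: E = 117.1, α = 8.69, σ_y = 888.0 → σ = 87.6 MPa, n = 10.1
  candidate W: E = 418.4, α = 4.38, σ_y = 421.0 → σ = 158 MPa, n = 2.67
  candidate F: E = 108.1, α = 8.84, σ_y = 430.2 → σ = 82.3 MPa, n = 5.23
Candidate W has the lowest safety factor, n = 2.67.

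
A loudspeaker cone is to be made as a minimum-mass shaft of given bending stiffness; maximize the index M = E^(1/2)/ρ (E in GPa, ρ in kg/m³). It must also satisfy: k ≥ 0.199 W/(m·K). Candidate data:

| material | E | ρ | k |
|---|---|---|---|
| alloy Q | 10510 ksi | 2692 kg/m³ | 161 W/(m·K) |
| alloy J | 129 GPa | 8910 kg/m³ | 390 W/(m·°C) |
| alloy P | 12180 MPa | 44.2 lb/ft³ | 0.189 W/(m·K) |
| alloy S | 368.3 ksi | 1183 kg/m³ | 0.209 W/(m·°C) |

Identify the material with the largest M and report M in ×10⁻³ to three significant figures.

Screen on constraints: k ≥ 0.199 W/(m·K). Survivors: alloy Q, alloy J, alloy S.
Convert each candidate to consistent units, then evaluate M:
  alloy Q: E = 72.46 GPa, ρ = 2692 kg/m³
  alloy J: E = 129.0 GPa, ρ = 8910 kg/m³
  alloy S: E = 2.539 GPa, ρ = 1183 kg/m³
  alloy Q: M = 3.16×10⁻³
  alloy S: M = 1.35×10⁻³
  alloy J: M = 1.27×10⁻³
Alloy Q ranks first.

alloy Q, M = 3.16×10⁻³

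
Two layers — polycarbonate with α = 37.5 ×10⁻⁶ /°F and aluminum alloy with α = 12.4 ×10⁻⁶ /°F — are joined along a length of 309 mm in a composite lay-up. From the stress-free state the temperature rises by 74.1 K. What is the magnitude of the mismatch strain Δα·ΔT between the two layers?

3.35×10⁻³

polycarbonate: α = 37.5×10⁻⁶/°F × 9/5 = 67.5×10⁻⁶/K.
aluminum alloy: α = 12.4×10⁻⁶/°F × 9/5 = 22.3×10⁻⁶/K.
Δα = |67.5 − 22.3|×10⁻⁶/K = 45.2×10⁻⁶/K.
Mismatch strain = Δα·ΔT = 45.2×10⁻⁶ × 74.1 = 3.35×10⁻³.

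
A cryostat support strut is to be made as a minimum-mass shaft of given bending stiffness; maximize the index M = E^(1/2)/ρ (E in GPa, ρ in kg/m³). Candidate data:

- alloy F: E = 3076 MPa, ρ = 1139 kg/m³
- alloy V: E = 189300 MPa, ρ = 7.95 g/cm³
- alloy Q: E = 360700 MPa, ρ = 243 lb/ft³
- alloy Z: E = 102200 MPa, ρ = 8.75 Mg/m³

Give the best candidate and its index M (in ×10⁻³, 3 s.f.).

alloy Q, M = 4.88×10⁻³

Putting every candidate on a common basis:
  alloy F: E = 3.076 GPa, ρ = 1139 kg/m³
  alloy V: E = 189.3 GPa, ρ = 7950 kg/m³
  alloy Q: E = 360.7 GPa, ρ = 3892 kg/m³
  alloy Z: E = 102.2 GPa, ρ = 8750 kg/m³
  alloy Q: M = 4.88×10⁻³
  alloy V: M = 1.73×10⁻³
  alloy F: M = 1.54×10⁻³
  alloy Z: M = 1.16×10⁻³
The maximum is for alloy Q.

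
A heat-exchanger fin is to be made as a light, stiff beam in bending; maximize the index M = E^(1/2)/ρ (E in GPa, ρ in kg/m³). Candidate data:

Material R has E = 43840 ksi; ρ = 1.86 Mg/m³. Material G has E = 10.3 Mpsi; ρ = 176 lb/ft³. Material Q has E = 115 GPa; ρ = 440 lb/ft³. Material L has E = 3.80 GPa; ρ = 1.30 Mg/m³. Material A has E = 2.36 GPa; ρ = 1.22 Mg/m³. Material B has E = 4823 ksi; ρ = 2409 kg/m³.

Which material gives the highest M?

In SI units:
  material R: E = 302.3 GPa, ρ = 1860 kg/m³
  material G: E = 71.02 GPa, ρ = 2819 kg/m³
  material Q: E = 115.0 GPa, ρ = 7048 kg/m³
  material L: E = 3.800 GPa, ρ = 1300 kg/m³
  material A: E = 2.360 GPa, ρ = 1220 kg/m³
  material B: E = 33.25 GPa, ρ = 2409 kg/m³
  material R: M = 9.35×10⁻³
  material G: M = 2.99×10⁻³
  material B: M = 2.39×10⁻³
  material Q: M = 1.52×10⁻³
  material L: M = 1.50×10⁻³
  material A: M = 1.26×10⁻³
The maximum is for material R.

material R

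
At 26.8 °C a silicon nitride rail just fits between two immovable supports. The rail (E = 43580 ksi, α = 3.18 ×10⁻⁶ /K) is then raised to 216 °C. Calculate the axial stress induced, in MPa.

181 MPa

E = 43580 ksi = 300.5 GPa.
ΔT = 189.2 K. Constrained thermal stress σ = E·α·ΔT = 300.5×10³ MPa × 3.18×10⁻⁶ × 189.2 = 181 MPa (compressive).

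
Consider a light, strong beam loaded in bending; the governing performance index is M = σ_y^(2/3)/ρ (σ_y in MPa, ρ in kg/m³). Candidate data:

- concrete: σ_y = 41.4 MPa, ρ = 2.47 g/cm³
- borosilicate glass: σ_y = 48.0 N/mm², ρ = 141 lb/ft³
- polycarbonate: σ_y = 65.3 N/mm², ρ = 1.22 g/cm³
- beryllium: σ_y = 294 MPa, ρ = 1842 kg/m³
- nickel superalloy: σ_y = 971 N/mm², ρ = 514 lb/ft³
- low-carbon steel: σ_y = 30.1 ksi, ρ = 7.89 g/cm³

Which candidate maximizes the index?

Normalizing units and computing the index:
  concrete: σ_y = 41.40 MPa, ρ = 2470 kg/m³
  borosilicate glass: σ_y = 48.00 MPa, ρ = 2259 kg/m³
  polycarbonate: σ_y = 65.30 MPa, ρ = 1220 kg/m³
  beryllium: σ_y = 294.0 MPa, ρ = 1842 kg/m³
  nickel superalloy: σ_y = 971.0 MPa, ρ = 8233 kg/m³
  low-carbon steel: σ_y = 207.5 MPa, ρ = 7890 kg/m³
  beryllium: M = 24.0×10⁻³
  polycarbonate: M = 13.3×10⁻³
  nickel superalloy: M = 11.9×10⁻³
  borosilicate glass: M = 5.85×10⁻³
  concrete: M = 4.85×10⁻³
  low-carbon steel: M = 4.44×10⁻³
Highest index: beryllium.

beryllium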